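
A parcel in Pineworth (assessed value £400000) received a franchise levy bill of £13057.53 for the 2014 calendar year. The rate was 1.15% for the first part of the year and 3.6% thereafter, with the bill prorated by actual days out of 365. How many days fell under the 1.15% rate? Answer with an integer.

50 days

Let d = days at the first rate; then 365 − d days at the second rate.
£400000 × [1.15%·d + 3.6%·(365−d)] / 365 = £13057.53
Solving gives d = 50, so the new rate took effect on 20 Feb 2014.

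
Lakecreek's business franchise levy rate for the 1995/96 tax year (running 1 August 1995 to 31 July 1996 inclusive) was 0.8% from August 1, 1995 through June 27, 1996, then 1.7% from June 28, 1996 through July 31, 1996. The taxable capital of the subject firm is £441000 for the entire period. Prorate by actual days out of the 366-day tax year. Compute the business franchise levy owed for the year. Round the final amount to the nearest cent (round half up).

August 1, 1995 – June 27, 1996: 332 days at 0.8% → £441000 × 0.8% × 332/366 = £3200.2623
June 28 – July 31, 1996: 34 days at 1.7% → £441000 × 1.7% × 34/366 = £696.4426
Total = £3896.7049

£3896.70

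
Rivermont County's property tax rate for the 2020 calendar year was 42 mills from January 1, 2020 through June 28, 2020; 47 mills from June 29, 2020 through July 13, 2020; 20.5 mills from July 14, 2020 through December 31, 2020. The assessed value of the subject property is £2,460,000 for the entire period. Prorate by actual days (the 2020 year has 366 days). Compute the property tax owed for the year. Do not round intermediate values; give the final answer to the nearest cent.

January 1 – June 28, 2020: 180 days at 42 mills → £2,460,000 × 4.2% × 180/366 = £50,813.1148
June 29 – July 13, 2020: 15 days at 47 mills → £2,460,000 × 4.7% × 15/366 = £4,738.5246
July 14 – December 31, 2020: 171 days at 20.5 mills → £2,460,000 × 2.05% × 171/366 = £23,561.5574
Total = £79,113.1967

£79,113.20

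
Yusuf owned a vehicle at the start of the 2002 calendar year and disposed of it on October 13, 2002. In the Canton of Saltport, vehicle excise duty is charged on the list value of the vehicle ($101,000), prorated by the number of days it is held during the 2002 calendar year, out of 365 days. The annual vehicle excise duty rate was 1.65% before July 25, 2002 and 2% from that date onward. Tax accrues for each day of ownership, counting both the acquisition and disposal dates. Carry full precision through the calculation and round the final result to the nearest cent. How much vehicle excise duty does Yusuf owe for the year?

January 1 – July 24, 2002: 205 days at 1.65% → $101,000 × 1.65% × 205/365 = $935.9795
July 25 – October 13, 2002: 81 days at 2% → $101,000 × 2% × 81/365 = $448.2740
Total = $1,384.2534

$1,384.25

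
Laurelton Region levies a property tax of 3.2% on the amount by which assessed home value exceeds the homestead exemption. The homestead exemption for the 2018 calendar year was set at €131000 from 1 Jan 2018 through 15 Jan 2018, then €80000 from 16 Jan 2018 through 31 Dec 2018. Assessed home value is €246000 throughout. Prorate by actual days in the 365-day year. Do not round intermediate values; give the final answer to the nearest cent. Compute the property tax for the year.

€5244.93

1 Jan – 15 Jan 2018: 15 days, exemption €131000 → (€246000 − €131000) × 3.2% × 15/365 = €151.2329
16 Jan – 31 Dec 2018: 350 days, exemption €80000 → (€246000 − €80000) × 3.2% × 350/365 = €5093.6986
Total = €5244.9315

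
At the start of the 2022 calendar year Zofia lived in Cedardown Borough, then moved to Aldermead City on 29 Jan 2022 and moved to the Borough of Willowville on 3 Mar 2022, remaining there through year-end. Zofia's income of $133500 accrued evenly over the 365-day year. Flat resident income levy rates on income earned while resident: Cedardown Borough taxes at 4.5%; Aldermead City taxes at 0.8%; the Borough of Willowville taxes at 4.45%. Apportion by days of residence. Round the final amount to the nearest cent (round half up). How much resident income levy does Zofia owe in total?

Cedardown Borough, 1 Jan – 28 Jan 2022: 28 days → $133500 × 4.5% × 28/365 = $460.8493
Aldermead City, 29 Jan – 2 Mar 2022: 33 days → $133500 × 0.8% × 33/365 = $96.5589
The Borough of Willowville, 3 Mar – 31 Dec 2022: 304 days → $133500 × 4.45% × 304/365 = $4947.9123
Total = $5505.3205

$5505.32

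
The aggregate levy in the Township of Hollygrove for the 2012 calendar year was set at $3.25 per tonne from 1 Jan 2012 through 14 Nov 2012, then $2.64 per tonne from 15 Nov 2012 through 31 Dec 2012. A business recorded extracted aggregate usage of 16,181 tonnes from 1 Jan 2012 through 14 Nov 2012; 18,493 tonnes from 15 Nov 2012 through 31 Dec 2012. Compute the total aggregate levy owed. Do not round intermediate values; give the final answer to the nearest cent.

$101,409.77

1 Jan – 14 Nov 2012: 16,181 tonnes at $3.25/tonne → $52,588.25
15 Nov – 31 Dec 2012: 18,493 tonnes at $2.64/tonne → $48,821.52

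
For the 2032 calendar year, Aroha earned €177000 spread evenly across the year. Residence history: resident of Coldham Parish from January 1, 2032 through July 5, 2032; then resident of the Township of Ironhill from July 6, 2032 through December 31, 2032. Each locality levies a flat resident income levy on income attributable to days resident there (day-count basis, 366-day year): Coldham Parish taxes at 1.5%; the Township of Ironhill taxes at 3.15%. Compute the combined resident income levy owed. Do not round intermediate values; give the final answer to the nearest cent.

Coldham Parish, January 1 – July 5, 2032: 187 days → €177000 × 1.5% × 187/366 = €1356.5164
The Township of Ironhill, July 6 – December 31, 2032: 179 days → €177000 × 3.15% × 179/366 = €2726.8156
Total = €4083.3320

€4083.33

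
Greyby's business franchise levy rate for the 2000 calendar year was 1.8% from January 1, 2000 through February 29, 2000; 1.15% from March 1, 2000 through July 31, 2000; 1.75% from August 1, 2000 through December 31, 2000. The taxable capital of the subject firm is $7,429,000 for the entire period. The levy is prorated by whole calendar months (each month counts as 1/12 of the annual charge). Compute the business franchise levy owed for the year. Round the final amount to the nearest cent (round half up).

January 1 – February 29, 2000: 2 months at 1.8% → $7,429,000 × 1.8% × 2/12 = $22,287.0000
March 1 – July 31, 2000: 5 months at 1.15% → $7,429,000 × 1.15% × 5/12 = $35,597.2917
August 1 – December 31, 2000: 5 months at 1.75% → $7,429,000 × 1.75% × 5/12 = $54,169.7917
Total = $112,054.0833

$112,054.08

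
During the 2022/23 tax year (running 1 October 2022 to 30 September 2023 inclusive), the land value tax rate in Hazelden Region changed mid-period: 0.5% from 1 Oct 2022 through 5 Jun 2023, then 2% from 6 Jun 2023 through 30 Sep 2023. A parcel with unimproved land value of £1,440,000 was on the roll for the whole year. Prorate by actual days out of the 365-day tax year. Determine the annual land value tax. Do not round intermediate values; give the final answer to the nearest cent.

£14,123.84

1 Oct 2022 – 5 Jun 2023: 248 days at 0.5% → £1,440,000 × 0.5% × 248/365 = £4,892.0548
6 Jun – 30 Sep 2023: 117 days at 2% → £1,440,000 × 2% × 117/365 = £9,231.7808
Total = £14,123.8356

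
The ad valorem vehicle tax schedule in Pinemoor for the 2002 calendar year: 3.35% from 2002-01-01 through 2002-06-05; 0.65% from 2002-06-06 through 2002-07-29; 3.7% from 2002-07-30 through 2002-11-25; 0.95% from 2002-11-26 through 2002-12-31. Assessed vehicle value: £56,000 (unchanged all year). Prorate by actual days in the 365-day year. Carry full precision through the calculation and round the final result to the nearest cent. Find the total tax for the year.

£1,583.65

2002-01-01 to 2002-06-05: 156 days at 3.35% → £56,000 × 3.35% × 156/365 = £801.7973
2002-06-06 to 2002-07-29: 54 days at 0.65% → £56,000 × 0.65% × 54/365 = £53.8521
2002-07-30 to 2002-11-25: 119 days at 3.7% → £56,000 × 3.7% × 119/365 = £675.5288
2002-11-26 to 2002-12-31: 36 days at 0.95% → £56,000 × 0.95% × 36/365 = £52.4712
Total = £1,583.6493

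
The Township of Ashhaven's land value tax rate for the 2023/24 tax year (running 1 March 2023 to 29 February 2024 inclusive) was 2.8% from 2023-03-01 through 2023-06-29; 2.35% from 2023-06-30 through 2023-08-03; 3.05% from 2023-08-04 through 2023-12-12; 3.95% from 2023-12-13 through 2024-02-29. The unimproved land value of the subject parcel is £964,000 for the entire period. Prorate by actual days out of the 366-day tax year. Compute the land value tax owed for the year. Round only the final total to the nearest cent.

£29,832.64

2023-03-01 to 2023-06-29: 121 days at 2.8% → £964,000 × 2.8% × 121/366 = £8,923.5847
2023-06-30 to 2023-08-03: 35 days at 2.35% → £964,000 × 2.35% × 35/366 = £2,166.3661
2023-08-04 to 2023-12-12: 131 days at 3.05% → £964,000 × 3.05% × 131/366 = £10,523.6667
2023-12-13 to 2024-02-29: 79 days at 3.95% → £964,000 × 3.95% × 79/366 = £8,219.0219
Total = £29,832.6393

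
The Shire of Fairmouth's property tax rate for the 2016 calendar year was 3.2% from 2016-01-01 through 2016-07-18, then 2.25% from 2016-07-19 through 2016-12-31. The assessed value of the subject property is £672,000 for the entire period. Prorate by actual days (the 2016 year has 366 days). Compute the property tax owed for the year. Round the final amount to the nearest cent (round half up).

£18,608.52

2016-01-01 to 2016-07-18: 200 days at 3.2% → £672,000 × 3.2% × 200/366 = £11,750.8197
2016-07-19 to 2016-12-31: 166 days at 2.25% → £672,000 × 2.25% × 166/366 = £6,857.7049
Total = £18,608.5246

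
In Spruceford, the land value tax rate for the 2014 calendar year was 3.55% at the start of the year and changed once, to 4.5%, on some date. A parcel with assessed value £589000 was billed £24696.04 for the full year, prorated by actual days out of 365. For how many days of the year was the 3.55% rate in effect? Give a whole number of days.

118 days

Let d = days at the first rate; then 365 − d days at the second rate.
£589000 × [3.55%·d + 4.5%·(365−d)] / 365 = £24696.04
Solving gives d = 118, so the new rate took effect on 29 Apr 2014.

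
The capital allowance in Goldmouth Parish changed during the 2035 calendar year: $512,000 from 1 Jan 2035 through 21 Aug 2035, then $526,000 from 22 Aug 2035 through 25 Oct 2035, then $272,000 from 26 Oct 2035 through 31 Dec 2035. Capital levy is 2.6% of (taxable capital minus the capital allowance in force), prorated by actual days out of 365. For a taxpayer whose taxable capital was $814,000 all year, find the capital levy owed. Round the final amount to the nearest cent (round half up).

$8,932.60

1 Jan – 21 Aug 2035: 233 days, exemption $512,000 → ($814,000 − $512,000) × 2.6% × 233/365 = $5,012.3726
22 Aug – 25 Oct 2035: 65 days, exemption $526,000 → ($814,000 − $526,000) × 2.6% × 65/365 = $1,333.4795
26 Oct – 31 Dec 2035: 67 days, exemption $272,000 → ($814,000 − $272,000) × 2.6% × 67/365 = $2,586.7507
Total = $8,932.6027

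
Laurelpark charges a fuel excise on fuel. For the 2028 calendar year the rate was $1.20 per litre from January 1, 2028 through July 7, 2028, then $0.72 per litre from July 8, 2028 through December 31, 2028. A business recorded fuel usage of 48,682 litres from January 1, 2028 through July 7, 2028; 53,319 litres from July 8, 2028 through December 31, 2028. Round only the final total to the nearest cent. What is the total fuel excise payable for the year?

January 1 – July 7, 2028: 48,682 litres at $1.20/litre → $58,418.40
July 8 – December 31, 2028: 53,319 litres at $0.72/litre → $38,389.68

$96,808.08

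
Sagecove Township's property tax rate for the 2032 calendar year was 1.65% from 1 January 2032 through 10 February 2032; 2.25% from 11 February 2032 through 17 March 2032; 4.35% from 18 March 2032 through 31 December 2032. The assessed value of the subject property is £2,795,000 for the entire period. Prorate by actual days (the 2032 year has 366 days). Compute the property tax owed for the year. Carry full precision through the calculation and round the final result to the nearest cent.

1 January – 10 February 2032: 41 days at 1.65% → £2,795,000 × 1.65% × 41/366 = £5,166.1680
11 February – 17 March 2032: 36 days at 2.25% → £2,795,000 × 2.25% × 36/366 = £6,185.6557
18 March – 31 December 2032: 289 days at 4.35% → £2,795,000 × 4.35% × 289/366 = £96,003.6680
Total = £107,355.4918

£107,355.49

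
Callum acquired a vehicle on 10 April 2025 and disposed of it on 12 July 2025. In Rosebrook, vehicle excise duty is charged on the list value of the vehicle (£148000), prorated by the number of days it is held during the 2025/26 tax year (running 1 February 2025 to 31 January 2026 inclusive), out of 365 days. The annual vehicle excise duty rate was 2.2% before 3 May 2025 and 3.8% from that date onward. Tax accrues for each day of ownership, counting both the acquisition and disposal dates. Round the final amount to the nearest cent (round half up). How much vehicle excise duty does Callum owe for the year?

£1299.16

10 April – 2 May 2025: 23 days at 2.2% → £148000 × 2.2% × 23/365 = £205.1726
3 May – 12 July 2025: 71 days at 3.8% → £148000 × 3.8% × 71/365 = £1093.9836
Total = £1299.1562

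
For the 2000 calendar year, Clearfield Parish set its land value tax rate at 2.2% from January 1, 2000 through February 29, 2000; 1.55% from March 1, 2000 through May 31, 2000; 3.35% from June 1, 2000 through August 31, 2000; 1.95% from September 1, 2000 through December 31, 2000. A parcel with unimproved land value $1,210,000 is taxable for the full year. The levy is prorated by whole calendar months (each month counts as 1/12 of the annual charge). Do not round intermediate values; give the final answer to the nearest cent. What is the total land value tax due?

$27,124.17

January 1 – February 29, 2000: 2 months at 2.2% → $1,210,000 × 2.2% × 2/12 = $4,436.6667
March 1 – May 31, 2000: 3 months at 1.55% → $1,210,000 × 1.55% × 3/12 = $4,688.7500
June 1 – August 31, 2000: 3 months at 3.35% → $1,210,000 × 3.35% × 3/12 = $10,133.7500
September 1 – December 31, 2000: 4 months at 1.95% → $1,210,000 × 1.95% × 4/12 = $7,865.0000
Total = $27,124.1667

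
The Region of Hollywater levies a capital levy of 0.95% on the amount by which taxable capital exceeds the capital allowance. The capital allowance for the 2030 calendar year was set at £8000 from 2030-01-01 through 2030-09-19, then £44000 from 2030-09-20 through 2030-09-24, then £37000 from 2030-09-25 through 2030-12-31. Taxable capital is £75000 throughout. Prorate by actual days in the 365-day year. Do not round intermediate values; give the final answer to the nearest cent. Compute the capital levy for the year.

£557.85

2030-01-01 to 2030-09-19: 262 days, exemption £8000 → (£75000 − £8000) × 0.95% × 262/365 = £456.8849
2030-09-20 to 2030-09-24: 5 days, exemption £44000 → (£75000 − £44000) × 0.95% × 5/365 = £4.0342
2030-09-25 to 2030-12-31: 98 days, exemption £37000 → (£75000 − £37000) × 0.95% × 98/365 = £96.9260
Total = £557.8452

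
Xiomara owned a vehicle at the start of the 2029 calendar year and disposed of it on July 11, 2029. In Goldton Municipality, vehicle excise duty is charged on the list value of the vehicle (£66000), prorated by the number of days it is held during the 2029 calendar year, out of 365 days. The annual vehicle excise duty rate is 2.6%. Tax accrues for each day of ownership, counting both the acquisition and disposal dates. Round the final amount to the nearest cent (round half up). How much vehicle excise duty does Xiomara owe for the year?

Days held (January 1 – July 11, 2029): 192 out of 365
Tax = £66000 × 2.6% × 192/365 = £902.6630

£902.66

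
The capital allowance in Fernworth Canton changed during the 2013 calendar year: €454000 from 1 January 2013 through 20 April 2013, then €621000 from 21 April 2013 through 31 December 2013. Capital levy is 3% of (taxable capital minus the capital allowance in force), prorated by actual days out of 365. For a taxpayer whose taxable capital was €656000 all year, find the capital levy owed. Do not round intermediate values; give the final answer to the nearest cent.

1 January – 20 April 2013: 110 days, exemption €454000 → (€656000 − €454000) × 3% × 110/365 = €1826.3014
21 April – 31 December 2013: 255 days, exemption €621000 → (€656000 − €621000) × 3% × 255/365 = €733.5616
Total = €2559.8630

€2559.86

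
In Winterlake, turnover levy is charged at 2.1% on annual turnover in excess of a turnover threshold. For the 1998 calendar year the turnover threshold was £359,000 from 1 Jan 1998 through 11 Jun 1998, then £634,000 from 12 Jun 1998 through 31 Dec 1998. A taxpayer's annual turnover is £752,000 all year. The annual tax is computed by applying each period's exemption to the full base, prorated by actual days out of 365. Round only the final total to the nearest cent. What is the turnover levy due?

1 Jan – 11 Jun 1998: 162 days, exemption £359,000 → (£752,000 − £359,000) × 2.1% × 162/365 = £3,662.9753
12 Jun – 31 Dec 1998: 203 days, exemption £634,000 → (£752,000 − £634,000) × 2.1% × 203/365 = £1,378.1753
Total = £5,041.1507

£5,041.15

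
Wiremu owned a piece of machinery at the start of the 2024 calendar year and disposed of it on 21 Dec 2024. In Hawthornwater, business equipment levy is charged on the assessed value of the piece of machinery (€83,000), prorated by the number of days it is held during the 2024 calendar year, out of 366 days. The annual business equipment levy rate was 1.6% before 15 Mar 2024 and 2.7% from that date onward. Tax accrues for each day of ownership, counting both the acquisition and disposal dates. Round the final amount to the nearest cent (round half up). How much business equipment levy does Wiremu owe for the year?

1 Jan – 14 Mar 2024: 74 days at 1.6% → €83,000 × 1.6% × 74/366 = €268.5027
15 Mar – 21 Dec 2024: 282 days at 2.7% → €83,000 × 2.7% × 282/366 = €1,726.6721
Total = €1,995.1749

€1,995.17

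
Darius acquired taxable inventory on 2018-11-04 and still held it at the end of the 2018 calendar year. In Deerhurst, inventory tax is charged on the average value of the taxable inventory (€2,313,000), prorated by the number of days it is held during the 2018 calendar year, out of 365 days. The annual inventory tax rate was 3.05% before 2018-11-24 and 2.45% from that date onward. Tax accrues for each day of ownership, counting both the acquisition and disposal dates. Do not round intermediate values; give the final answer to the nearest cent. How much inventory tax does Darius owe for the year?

€9,765.30

2018-11-04 to 2018-11-23: 20 days at 3.05% → €2,313,000 × 3.05% × 20/365 = €3,865.5616
2018-11-24 to 2018-12-31: 38 days at 2.45% → €2,313,000 × 2.45% × 38/365 = €5,899.7342
Total = €9,765.2959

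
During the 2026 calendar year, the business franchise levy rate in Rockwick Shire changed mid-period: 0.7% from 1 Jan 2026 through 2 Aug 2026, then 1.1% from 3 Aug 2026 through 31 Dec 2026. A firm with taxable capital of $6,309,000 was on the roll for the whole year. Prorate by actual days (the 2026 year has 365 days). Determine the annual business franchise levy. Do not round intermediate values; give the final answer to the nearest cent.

$54,603.10

1 Jan – 2 Aug 2026: 214 days at 0.7% → $6,309,000 × 0.7% × 214/365 = $25,892.8274
3 Aug – 31 Dec 2026: 151 days at 1.1% → $6,309,000 × 1.1% × 151/365 = $28,710.2712
Total = $54,603.0986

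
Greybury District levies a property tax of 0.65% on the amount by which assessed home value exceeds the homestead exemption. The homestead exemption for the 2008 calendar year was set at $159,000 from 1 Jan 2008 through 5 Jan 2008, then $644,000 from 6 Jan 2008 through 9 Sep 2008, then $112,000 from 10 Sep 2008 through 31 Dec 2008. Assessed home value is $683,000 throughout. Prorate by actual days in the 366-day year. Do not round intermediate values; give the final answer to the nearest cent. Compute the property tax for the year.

1 Jan – 5 Jan 2008: 5 days, exemption $159,000 → ($683,000 − $159,000) × 0.65% × 5/366 = $46.5301
6 Jan – 9 Sep 2008: 248 days, exemption $644,000 → ($683,000 − $644,000) × 0.65% × 248/366 = $171.7705
10 Sep – 31 Dec 2008: 113 days, exemption $112,000 → ($683,000 − $112,000) × 0.65% × 113/366 = $1,145.9003
Total = $1,364.2008

$1,364.20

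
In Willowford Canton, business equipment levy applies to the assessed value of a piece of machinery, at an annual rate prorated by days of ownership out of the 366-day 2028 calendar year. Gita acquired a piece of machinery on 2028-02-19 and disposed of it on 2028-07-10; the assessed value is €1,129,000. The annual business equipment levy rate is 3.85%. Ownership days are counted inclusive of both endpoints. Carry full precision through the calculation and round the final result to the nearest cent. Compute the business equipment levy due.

Days held (2028-02-19 to 2028-07-10): 143 out of 366
Tax = €1,129,000 × 3.85% × 143/366 = €16,982.8128

€16,982.81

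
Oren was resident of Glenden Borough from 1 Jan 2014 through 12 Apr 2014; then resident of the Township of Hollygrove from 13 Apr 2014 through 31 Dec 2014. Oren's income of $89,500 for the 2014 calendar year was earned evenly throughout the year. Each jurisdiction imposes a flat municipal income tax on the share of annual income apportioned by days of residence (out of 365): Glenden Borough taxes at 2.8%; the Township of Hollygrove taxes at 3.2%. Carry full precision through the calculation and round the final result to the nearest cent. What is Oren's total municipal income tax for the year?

Glenden Borough, 1 Jan – 12 Apr 2014: 102 days → $89,500 × 2.8% × 102/365 = $700.3068
The Township of Hollygrove, 13 Apr – 31 Dec 2014: 263 days → $89,500 × 3.2% × 263/365 = $2,063.6493
Total = $2,763.9562

$2,763.96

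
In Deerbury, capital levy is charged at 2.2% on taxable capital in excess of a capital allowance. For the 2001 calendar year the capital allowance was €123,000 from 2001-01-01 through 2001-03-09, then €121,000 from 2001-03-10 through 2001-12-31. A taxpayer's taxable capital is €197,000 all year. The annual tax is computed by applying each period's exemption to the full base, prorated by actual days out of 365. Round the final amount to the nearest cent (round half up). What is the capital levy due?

€1,663.80

2001-01-01 to 2001-03-09: 68 days, exemption €123,000 → (€197,000 − €123,000) × 2.2% × 68/365 = €303.2986
2001-03-10 to 2001-12-31: 297 days, exemption €121,000 → (€197,000 − €121,000) × 2.2% × 297/365 = €1,360.5041
Total = €1,663.8027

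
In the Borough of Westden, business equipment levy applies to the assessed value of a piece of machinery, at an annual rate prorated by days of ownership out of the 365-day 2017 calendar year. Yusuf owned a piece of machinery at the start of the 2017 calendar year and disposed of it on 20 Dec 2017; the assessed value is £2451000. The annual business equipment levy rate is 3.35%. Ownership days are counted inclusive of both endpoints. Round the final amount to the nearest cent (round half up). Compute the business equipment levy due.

£79634.00

Days held (1 Jan – 20 Dec 2017): 354 out of 365
Tax = £2451000 × 3.35% × 354/365 = £79633.9973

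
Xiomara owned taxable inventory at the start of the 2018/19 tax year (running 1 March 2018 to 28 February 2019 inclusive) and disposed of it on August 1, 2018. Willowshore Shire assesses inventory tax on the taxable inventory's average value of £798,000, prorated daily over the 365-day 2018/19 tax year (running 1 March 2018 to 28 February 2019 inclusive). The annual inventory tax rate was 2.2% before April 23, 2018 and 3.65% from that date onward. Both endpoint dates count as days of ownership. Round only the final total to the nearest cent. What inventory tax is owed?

March 1 – April 22, 2018: 53 days at 2.2% → £798,000 × 2.2% × 53/365 = £2,549.2274
April 23 – August 1, 2018: 101 days at 3.65% → £798,000 × 3.65% × 101/365 = £8,059.8000
Total = £10,609.0274

£10,609.03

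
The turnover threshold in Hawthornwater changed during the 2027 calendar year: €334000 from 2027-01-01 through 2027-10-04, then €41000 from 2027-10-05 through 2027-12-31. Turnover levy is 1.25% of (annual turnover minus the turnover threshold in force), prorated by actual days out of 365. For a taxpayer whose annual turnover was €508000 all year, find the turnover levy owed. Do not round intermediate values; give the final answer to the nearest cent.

2027-01-01 to 2027-10-04: 277 days, exemption €334000 → (€508000 − €334000) × 1.25% × 277/365 = €1650.6164
2027-10-05 to 2027-12-31: 88 days, exemption €41000 → (€508000 − €41000) × 1.25% × 88/365 = €1407.3973
Total = €3058.0137

€3058.01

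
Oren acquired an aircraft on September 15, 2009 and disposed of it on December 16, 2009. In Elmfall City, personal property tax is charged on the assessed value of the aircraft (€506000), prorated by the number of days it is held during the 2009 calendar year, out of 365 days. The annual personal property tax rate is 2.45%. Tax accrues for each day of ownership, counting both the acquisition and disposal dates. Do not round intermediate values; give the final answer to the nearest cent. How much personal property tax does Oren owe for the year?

€3158.69

Days held (September 15 – December 16, 2009): 93 out of 365
Tax = €506000 × 2.45% × 93/365 = €3158.6877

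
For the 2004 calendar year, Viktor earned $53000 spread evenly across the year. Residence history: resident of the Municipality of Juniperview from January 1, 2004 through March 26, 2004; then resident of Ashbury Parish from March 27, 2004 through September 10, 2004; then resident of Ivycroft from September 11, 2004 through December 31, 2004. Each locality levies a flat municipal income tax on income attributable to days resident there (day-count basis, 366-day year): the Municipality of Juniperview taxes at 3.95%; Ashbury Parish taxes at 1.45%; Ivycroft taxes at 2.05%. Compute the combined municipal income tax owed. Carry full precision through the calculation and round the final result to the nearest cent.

$1177.15

The Municipality of Juniperview, January 1 – March 26, 2004: 86 days → $53000 × 3.95% × 86/366 = $491.9153
Ashbury Parish, March 27 – September 10, 2004: 168 days → $53000 × 1.45% × 168/366 = $352.7541
Ivycroft, September 11 – December 31, 2004: 112 days → $53000 × 2.05% × 112/366 = $332.4809
Total = $1177.1503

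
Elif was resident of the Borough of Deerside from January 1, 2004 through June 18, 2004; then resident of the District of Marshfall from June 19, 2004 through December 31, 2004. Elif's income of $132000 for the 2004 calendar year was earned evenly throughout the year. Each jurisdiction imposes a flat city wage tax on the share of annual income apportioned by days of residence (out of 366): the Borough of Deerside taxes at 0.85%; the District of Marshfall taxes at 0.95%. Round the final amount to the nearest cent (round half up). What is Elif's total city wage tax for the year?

The Borough of Deerside, January 1 – June 18, 2004: 170 days → $132000 × 0.85% × 170/366 = $521.1475
The District of Marshfall, June 19 – December 31, 2004: 196 days → $132000 × 0.95% × 196/366 = $671.5410
Total = $1192.6885

$1192.69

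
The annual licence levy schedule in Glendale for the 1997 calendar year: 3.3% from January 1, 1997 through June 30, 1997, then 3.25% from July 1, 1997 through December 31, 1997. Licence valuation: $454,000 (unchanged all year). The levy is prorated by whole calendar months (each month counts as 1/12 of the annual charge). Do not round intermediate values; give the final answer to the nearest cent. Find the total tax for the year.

$14,868.50

January 1 – June 30, 1997: 6 months at 3.3% → $454,000 × 3.3% × 6/12 = $7,491.0000
July 1 – December 31, 1997: 6 months at 3.25% → $454,000 × 3.25% × 6/12 = $7,377.5000
Total = $14,868.5000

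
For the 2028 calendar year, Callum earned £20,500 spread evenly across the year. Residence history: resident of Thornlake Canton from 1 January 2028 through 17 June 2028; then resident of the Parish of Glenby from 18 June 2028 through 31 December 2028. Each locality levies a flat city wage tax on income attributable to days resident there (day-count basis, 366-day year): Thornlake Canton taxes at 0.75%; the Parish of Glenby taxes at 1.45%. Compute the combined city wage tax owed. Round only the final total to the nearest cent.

Thornlake Canton, 1 January – 17 June 2028: 169 days → £20,500 × 0.75% × 169/366 = £70.9939
The Parish of Glenby, 18 June – 31 December 2028: 197 days → £20,500 × 1.45% × 197/366 = £159.9952
Total = £230.9891

£230.99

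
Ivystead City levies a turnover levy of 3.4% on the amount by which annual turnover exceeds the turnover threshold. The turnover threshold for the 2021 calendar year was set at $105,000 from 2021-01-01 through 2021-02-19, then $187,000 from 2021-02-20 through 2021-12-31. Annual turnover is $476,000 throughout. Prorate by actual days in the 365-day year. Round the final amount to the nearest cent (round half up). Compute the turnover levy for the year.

2021-01-01 to 2021-02-19: 50 days, exemption $105,000 → ($476,000 − $105,000) × 3.4% × 50/365 = $1,727.9452
2021-02-20 to 2021-12-31: 315 days, exemption $187,000 → ($476,000 − $187,000) × 3.4% × 315/365 = $8,479.9726
Total = $10,207.9178

$10,207.92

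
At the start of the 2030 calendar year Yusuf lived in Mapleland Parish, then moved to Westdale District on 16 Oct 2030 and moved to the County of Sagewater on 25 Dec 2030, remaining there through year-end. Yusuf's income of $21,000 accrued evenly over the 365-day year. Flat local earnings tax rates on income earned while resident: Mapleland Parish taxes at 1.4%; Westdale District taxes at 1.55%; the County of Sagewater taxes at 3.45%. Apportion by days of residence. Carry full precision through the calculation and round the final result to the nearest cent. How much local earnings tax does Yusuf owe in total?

$308.30

Mapleland Parish, 1 Jan – 15 Oct 2030: 288 days → $21,000 × 1.4% × 288/365 = $231.9781
Westdale District, 16 Oct – 24 Dec 2030: 70 days → $21,000 × 1.55% × 70/365 = $62.4247
The County of Sagewater, 25 Dec – 31 Dec 2030: 7 days → $21,000 × 3.45% × 7/365 = $13.8945
Total = $308.2973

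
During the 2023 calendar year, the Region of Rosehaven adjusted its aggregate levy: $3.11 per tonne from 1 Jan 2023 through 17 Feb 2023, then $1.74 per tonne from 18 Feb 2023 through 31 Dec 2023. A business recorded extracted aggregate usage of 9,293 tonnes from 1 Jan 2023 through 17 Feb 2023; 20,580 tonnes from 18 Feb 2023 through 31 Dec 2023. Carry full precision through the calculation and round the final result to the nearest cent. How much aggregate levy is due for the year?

1 Jan – 17 Feb 2023: 9,293 tonnes at $3.11/tonne → $28901.23
18 Feb – 31 Dec 2023: 20,580 tonnes at $1.74/tonne → $35809.20

$64710.43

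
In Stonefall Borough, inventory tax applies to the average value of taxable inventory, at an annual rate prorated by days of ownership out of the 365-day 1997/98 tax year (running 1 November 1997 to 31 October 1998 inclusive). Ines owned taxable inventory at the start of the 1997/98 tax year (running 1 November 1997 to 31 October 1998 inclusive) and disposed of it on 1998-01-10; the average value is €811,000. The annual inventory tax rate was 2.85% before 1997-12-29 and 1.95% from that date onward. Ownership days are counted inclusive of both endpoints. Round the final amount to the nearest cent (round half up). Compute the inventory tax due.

€4,236.09

1997-11-01 to 1997-12-28: 58 days at 2.85% → €811,000 × 2.85% × 58/365 = €3,672.8301
1997-12-29 to 1998-01-10: 13 days at 1.95% → €811,000 × 1.95% × 13/365 = €563.2562
Total = €4,236.0863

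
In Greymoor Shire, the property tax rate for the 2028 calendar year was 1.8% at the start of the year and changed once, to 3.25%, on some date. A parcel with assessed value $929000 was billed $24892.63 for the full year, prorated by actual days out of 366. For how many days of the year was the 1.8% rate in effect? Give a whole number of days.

144 days

Let d = days at the first rate; then 366 − d days at the second rate.
$929000 × [1.8%·d + 3.25%·(366−d)] / 366 = $24892.63
Solving gives d = 144, so the new rate took effect on 24 May 2028.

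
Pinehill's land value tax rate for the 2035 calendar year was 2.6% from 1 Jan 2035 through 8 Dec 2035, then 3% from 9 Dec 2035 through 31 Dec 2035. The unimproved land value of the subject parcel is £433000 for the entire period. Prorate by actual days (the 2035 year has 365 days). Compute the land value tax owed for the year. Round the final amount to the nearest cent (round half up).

£11367.14

1 Jan – 8 Dec 2035: 342 days at 2.6% → £433000 × 2.6% × 342/365 = £10548.5918
9 Dec – 31 Dec 2035: 23 days at 3% → £433000 × 3% × 23/365 = £818.5479
Total = £11367.1397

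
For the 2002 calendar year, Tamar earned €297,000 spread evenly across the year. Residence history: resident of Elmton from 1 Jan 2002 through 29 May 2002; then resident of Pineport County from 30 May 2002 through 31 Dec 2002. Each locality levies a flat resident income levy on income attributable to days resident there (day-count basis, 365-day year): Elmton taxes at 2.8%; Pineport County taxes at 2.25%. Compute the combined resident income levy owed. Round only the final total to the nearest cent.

€7,349.33

Elmton, 1 Jan – 29 May 2002: 149 days → €297,000 × 2.8% × 149/365 = €3,394.7507
Pineport County, 30 May – 31 Dec 2002: 216 days → €297,000 × 2.25% × 216/365 = €3,954.5753
Total = €7,349.3260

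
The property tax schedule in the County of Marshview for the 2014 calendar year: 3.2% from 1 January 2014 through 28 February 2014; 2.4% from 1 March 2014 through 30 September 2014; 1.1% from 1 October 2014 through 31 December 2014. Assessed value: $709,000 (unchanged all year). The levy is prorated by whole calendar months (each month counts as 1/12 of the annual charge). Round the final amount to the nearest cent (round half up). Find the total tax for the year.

1 January – 28 February 2014: 2 months at 3.2% → $709,000 × 3.2% × 2/12 = $3,781.3333
1 March – 30 September 2014: 7 months at 2.4% → $709,000 × 2.4% × 7/12 = $9,926.0000
1 October – 31 December 2014: 3 months at 1.1% → $709,000 × 1.1% × 3/12 = $1,949.7500
Total = $15,657.0833

$15,657.08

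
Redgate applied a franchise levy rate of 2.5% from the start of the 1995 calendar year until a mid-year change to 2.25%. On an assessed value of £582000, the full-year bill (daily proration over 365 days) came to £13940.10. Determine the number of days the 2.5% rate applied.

Let d = days at the first rate; then 365 − d days at the second rate.
£582000 × [2.5%·d + 2.25%·(365−d)] / 365 = £13940.10
Solving gives d = 212, so the new rate took effect on August 1, 1995.

212 days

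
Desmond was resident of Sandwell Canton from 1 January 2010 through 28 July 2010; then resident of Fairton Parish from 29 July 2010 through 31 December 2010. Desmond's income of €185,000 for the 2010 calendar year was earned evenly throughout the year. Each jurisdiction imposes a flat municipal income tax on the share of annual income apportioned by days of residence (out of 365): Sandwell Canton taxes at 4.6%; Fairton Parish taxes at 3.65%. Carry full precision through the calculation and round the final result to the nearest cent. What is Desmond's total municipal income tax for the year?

Sandwell Canton, 1 January – 28 July 2010: 209 days → €185,000 × 4.6% × 209/365 = €4,872.8493
Fairton Parish, 29 July – 31 December 2010: 156 days → €185,000 × 3.65% × 156/365 = €2,886.0000
Total = €7,758.8493

€7,758.85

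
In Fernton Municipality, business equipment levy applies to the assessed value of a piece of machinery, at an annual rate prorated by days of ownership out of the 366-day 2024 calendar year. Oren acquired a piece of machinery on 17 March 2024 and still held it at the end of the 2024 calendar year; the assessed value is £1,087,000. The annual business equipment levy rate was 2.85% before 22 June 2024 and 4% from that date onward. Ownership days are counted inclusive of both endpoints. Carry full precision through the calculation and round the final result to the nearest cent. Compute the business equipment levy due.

17 March – 21 June 2024: 97 days at 2.85% → £1,087,000 × 2.85% × 97/366 = £8,210.4139
22 June – 31 December 2024: 193 days at 4% → £1,087,000 × 4% × 193/366 = £22,927.9781
Total = £31,138.3921

£31,138.39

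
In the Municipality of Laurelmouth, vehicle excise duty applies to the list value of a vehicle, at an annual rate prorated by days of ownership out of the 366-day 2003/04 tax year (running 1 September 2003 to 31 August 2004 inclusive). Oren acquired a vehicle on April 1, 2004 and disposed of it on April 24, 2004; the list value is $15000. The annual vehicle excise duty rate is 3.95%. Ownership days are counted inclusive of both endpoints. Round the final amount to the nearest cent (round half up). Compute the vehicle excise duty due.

Days held (April 1 – April 24, 2004): 24 out of 366
Tax = $15000 × 3.95% × 24/366 = $38.8525

$38.85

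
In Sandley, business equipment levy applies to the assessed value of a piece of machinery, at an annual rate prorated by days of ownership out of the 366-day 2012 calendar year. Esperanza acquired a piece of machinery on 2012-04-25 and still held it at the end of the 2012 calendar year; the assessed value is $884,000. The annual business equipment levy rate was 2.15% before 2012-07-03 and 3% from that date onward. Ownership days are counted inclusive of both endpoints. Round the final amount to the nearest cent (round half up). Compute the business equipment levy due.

2012-04-25 to 2012-07-02: 69 days at 2.15% → $884,000 × 2.15% × 69/366 = $3,583.0984
2012-07-03 to 2012-12-31: 182 days at 3% → $884,000 × 3% × 182/366 = $13,187.5410
Total = $16,770.6393

$16,770.64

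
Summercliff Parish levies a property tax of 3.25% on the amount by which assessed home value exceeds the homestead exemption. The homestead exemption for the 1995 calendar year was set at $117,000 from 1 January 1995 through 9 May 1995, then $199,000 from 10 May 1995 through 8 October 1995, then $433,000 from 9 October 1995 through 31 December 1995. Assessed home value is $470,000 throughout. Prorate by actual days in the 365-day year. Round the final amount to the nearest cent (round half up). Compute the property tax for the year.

1 January – 9 May 1995: 129 days, exemption $117,000 → ($470,000 − $117,000) × 3.25% × 129/365 = $4,054.6644
10 May – 8 October 1995: 152 days, exemption $199,000 → ($470,000 − $199,000) × 3.25% × 152/365 = $3,667.7808
9 October – 31 December 1995: 84 days, exemption $433,000 → ($470,000 − $433,000) × 3.25% × 84/365 = $276.7397
Total = $7,999.1849

$7,999.18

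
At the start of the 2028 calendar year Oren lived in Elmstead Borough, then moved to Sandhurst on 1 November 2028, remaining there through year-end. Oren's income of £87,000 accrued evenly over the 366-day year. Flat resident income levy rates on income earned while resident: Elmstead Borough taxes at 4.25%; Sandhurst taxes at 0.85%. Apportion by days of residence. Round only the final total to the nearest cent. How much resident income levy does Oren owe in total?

£3,204.50

Elmstead Borough, 1 January – 31 October 2028: 305 days → £87,000 × 4.25% × 305/366 = £3,081.2500
Sandhurst, 1 November – 31 December 2028: 61 days → £87,000 × 0.85% × 61/366 = £123.2500
Total = £3,204.5000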